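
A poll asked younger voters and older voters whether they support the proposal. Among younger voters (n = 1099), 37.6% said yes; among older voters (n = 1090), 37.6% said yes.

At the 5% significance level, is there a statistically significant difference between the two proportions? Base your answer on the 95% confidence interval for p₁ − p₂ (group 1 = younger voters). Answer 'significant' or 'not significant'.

SE₁ = √(p̂₁(1−p̂₁)/n₁) = √(0.3760·0.6240/1099) = 0.01461; SE₂ = √(0.3760·0.6240/1090) = 0.01467.
Independent samples: SE of the difference = √(SE₁² + SE₂²) = √(0.0002134521 + 0.0002152089) = 0.02070.
z* for 95% confidence is 1.960, so the margin of error is 1.960 × 0.02070 = 0.04057.
Point estimate p̂₁ − p̂₂ = 0.3760 − 0.3760 = 0.0000.
0.0000 ± 0.04057 → (-0.04057, 0.04057).
The interval (-0.04057, 0.04057) contains 0, so the difference is not significant.

not significant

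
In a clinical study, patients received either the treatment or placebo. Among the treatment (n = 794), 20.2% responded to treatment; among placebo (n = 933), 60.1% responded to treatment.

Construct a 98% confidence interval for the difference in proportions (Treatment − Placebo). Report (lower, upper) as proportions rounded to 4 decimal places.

Each SE is √(p̂(1−p̂)/n): √(0.2020·0.7980/794) = 0.01425 and √(0.6010·0.3990/933) = 0.01603.
SE(p̂₁ − p̂₂) = √(SE₁² + SE₂²) = √(0.0002030625 + 0.0002569609) = 0.02145, since the two samples are independent.
At 98% confidence z* = 2.326; margin = 2.326 × 0.02145 = 0.04989.
The difference is 0.2020 − 0.6010 = -0.3990, so the interval is -0.3990 ± 0.04989 = (-0.4489, -0.3491).

(-0.4489, -0.3491)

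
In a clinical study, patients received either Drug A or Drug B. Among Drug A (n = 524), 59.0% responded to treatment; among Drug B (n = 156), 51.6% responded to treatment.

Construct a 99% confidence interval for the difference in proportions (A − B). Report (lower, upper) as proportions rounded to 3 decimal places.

The two standard errors are √(0.5900×0.4100/524) = 0.02149 and √(0.5160×0.4840/156) = 0.04001.
Because the samples are independent, SE_diff = √(0.02149² + 0.04001²) = 0.04542.
Using z* = 2.576 for 99%, ME = 2.576 × 0.04542 = 0.11700.
p̂₁ − p̂₂ = 0.0740; interval 0.0740 ± 0.11700 gives (-0.043, 0.191).

(-0.043, 0.191)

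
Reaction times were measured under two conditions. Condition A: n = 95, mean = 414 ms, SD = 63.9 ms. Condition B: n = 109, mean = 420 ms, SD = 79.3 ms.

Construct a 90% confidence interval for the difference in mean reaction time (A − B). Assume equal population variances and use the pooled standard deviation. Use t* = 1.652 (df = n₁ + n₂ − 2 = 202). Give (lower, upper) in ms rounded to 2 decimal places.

(-22.82, 10.82)

Pooled variance s_p² = [94·63.9² + 108·79.3²] / (95+109−2) = 5262.2706, so s_p = 72.5415.
SE_diff = s_p·√(1/n₁ + 1/n₂) = 72.5415·√(1/95 + 1/109) = 10.1818.
t* = 1.652; margin = 1.652 × 10.1818 = 16.8203.
Difference = 414 − 420 = -6.0000.
-6.0000 ± 16.8203 → (-22.82, 10.82).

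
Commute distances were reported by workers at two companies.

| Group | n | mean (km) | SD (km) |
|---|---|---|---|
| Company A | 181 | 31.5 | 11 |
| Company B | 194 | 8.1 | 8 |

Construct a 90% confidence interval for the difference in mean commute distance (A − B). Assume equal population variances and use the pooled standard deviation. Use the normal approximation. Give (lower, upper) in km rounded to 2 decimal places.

(21.77, 25.03)

s_p = √[((n₁−1)s₁² + (n₂−1)s₂²)/(n₁+n₂−2)] = √[(180·11² + 193·8²)/373] = 9.5659.
SE = 9.5659·√(1/181 + 1/194) = 0.9886.
With z* = 1.645, margin = 1.645 × 0.9886 = 1.6262.
x̄₁ − x̄₂ = 31.5 − 8.1 = 23.4000; interval 23.4000 ± 1.6262 = (21.77, 25.03).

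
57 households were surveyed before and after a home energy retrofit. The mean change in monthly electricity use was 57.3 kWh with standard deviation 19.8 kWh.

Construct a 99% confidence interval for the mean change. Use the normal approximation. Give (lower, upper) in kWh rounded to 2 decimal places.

(50.54, 64.06)

Paired design: SE = s_d/√n = 19.8/√57 = 2.6226.
z* = 2.576; margin of error = 2.576 × 2.6226 = 6.7558.
57.3 ± 6.7558 → (50.54, 64.06).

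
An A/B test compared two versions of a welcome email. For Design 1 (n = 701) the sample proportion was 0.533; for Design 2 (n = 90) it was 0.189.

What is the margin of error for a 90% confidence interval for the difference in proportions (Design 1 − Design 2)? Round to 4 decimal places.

0.0746

Each SE is √(p̂(1−p̂)/n): √(0.5330·0.4670/701) = 0.01884 and √(0.1890·0.8110/90) = 0.04127.
SE(p̂₁ − p̂₂) = √(SE₁² + SE₂²) = √(0.0003549456 + 0.0017032129) = 0.04537, since the two samples are independent.
At 90% confidence z* = 1.645; margin = 1.645 × 0.04537 = 0.07463.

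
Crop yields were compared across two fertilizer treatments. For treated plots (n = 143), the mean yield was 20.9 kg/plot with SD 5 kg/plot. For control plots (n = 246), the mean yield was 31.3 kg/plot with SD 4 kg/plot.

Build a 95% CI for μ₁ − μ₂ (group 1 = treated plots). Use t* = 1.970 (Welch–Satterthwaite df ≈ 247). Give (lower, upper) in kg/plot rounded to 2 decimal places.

(-11.36, -9.44)

SE₁ = s₁/√n₁ = 5/√143 = 0.4181; SE₂ = 4/√246 = 0.2550.
Independent samples, unequal variances: SE_diff = √(SE₁² + SE₂²) = √(0.17480761 + 0.065025) = 0.4897.
t* = 1.970, so margin of error = 1.970 × 0.4897 = 0.9647.
Difference in means = 20.9 − 31.3 = -10.4000.
-10.4000 ± 0.9647 → (-11.36, -9.44).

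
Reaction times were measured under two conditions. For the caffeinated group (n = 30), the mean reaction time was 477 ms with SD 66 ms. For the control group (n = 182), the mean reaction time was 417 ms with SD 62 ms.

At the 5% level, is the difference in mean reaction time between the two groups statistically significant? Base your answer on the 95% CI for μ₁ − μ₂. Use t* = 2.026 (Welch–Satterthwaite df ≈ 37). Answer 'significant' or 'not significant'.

significant

Standard errors of each mean: 66/√30 = 12.0499 and 62/√182 = 4.5957.
SE(x̄₁ − x̄₂) = √(12.0499² + 4.5957²) = 12.8965 for independent samples with unequal variances.
With t* = 2.026, the margin is 2.026 × 12.8965 = 26.1283.
x̄₁ − x̄₂ = 477 − 417 = 60.0000; the interval is 60.0000 ± 26.1283 = (33.8717, 86.1283).
The interval (33.8717, 86.1283) does not contain 0, so the difference is significant.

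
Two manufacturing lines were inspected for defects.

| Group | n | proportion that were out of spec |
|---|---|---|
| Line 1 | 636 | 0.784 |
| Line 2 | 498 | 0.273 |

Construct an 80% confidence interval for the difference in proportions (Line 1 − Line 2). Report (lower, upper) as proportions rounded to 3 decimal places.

(0.478, 0.544)

The two standard errors are √(0.7840×0.2160/636) = 0.01632 and √(0.2730×0.7270/498) = 0.01996.
Because the samples are independent, SE_diff = √(0.01632² + 0.01996²) = 0.02578.
Using z* = 1.282 for 80%, ME = 1.282 × 0.02578 = 0.03305.
p̂₁ − p̂₂ = 0.5110; interval 0.5110 ± 0.03305 gives (0.478, 0.544).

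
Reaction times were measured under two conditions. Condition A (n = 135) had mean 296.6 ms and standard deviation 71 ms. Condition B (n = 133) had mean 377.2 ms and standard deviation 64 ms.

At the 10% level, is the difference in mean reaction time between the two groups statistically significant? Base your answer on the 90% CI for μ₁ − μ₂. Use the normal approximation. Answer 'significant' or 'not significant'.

significant

Standard errors of each mean: 71/√135 = 6.1107 and 64/√133 = 5.5495.
SE(x̄₁ − x̄₂) = √(6.1107² + 5.5495²) = 8.2546 for independent samples with unequal variances.
With z* = 1.645, the margin is 1.645 × 8.2546 = 13.5788.
x̄₁ − x̄₂ = 296.6 − 377.2 = -80.6000; the interval is -80.6000 ± 13.5788 = (-94.1788, -67.0212).
The interval (-94.1788, -67.0212) does not contain 0, so the difference is significant.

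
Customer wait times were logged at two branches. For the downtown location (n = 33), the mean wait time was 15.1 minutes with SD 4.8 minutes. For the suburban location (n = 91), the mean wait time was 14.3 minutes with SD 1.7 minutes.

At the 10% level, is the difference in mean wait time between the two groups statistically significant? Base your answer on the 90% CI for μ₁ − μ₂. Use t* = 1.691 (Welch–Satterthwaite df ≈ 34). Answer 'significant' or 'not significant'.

not significant

SE₁ = s₁/√n₁ = 4.8/√33 = 0.8356; SE₂ = 1.7/√91 = 0.1782.
Independent samples, unequal variances: SE_diff = √(SE₁² + SE₂²) = √(0.69822736 + 0.03175524) = 0.8544.
t* = 1.691, so margin of error = 1.691 × 0.8544 = 1.4448.
Difference in means = 15.1 − 14.3 = 0.8000.
0.8000 ± 1.4448 → (-0.6448, 2.2448).
The interval (-0.6448, 2.2448) contains 0, so the difference is not significant.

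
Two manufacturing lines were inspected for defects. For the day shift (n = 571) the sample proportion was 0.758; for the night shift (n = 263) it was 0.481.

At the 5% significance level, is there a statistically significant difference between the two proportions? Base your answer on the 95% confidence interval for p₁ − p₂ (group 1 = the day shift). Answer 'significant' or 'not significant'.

significant

The two standard errors are √(0.7580×0.2420/571) = 0.01792 and √(0.4810×0.5190/263) = 0.03081.
Because the samples are independent, SE_diff = √(0.01792² + 0.03081²) = 0.03564.
Using z* = 1.960 for 95%, ME = 1.960 × 0.03564 = 0.06985.
p̂₁ − p̂₂ = 0.2770; interval 0.2770 ± 0.06985 gives (0.20715, 0.34685).
The interval (0.20715, 0.34685) does not contain 0, so the difference is significant.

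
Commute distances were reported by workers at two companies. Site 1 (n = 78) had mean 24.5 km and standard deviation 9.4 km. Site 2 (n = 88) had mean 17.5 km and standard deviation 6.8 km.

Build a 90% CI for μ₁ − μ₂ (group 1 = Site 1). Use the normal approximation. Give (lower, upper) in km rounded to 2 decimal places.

Standard errors of each mean: 9.4/√78 = 1.0643 and 6.8/√88 = 0.7249.
SE(x̄₁ − x̄₂) = √(1.0643² + 0.7249²) = 1.2877 for independent samples with unequal variances.
With z* = 1.645, the margin is 1.645 × 1.2877 = 2.1183.
x̄₁ − x̄₂ = 24.5 − 17.5 = 7.0000; the interval is 7.0000 ± 2.1183 = (4.88, 9.12).

(4.88, 9.12)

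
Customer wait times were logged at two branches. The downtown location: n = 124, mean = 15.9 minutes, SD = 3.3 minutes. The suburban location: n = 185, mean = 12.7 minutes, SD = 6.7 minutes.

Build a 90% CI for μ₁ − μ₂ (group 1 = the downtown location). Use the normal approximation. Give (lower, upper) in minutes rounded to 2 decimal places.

(2.25, 4.15)

Per-group SEs: s₁/√n₁ = 3.3/√124 = 0.2963, s₂/√n₂ = 6.7/√185 = 0.4926.
Unpooled SE of the difference: √(0.08779369 + 0.24265476) = 0.5748.
Margin of error = z* · SE = 1.645 × 0.5748 = 0.9455.
x̄₁ − x̄₂ = 15.9 − 12.7 = 3.2000.
CI: 3.2000 ± 0.9455 = (2.25, 4.15).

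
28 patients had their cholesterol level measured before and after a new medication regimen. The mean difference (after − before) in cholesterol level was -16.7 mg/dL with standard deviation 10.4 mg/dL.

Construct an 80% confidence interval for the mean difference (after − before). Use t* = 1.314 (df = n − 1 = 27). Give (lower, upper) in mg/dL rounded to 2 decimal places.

Paired design: SE = s_d/√n = 10.4/√28 = 1.9654.
t* = 1.314; margin of error = 1.314 × 1.9654 = 2.5825.
-16.7 ± 2.5825 → (-19.28, -14.12).

(-19.28, -14.12)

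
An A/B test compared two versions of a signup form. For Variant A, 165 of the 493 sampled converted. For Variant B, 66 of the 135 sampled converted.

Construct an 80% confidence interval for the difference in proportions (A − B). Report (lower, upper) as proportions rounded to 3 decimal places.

(-0.216, -0.093)

Sample proportions: 165/493 = 0.3347, 66/135 = 0.4889.
Each SE is √(p̂(1−p̂)/n): √(0.3347·0.6653/493) = 0.02125 and √(0.4889·0.5111/135) = 0.04302.
SE(p̂₁ − p̂₂) = √(SE₁² + SE₂²) = √(0.0004515625 + 0.0018507204) = 0.04798, since the two samples are independent.
At 80% confidence z* = 1.282; margin = 1.282 × 0.04798 = 0.06151.
The difference is 0.3347 − 0.4889 = -0.1542, so the interval is -0.1542 ± 0.06151 = (-0.216, -0.093).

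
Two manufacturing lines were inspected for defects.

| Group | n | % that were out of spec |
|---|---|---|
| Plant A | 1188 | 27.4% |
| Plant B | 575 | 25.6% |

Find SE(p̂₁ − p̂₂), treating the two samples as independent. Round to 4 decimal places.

The two standard errors are √(0.2740×0.7260/1188) = 0.01294 and √(0.2560×0.7440/575) = 0.01820.
Because the samples are independent, SE_diff = √(0.01294² + 0.01820²) = 0.02233.

0.0223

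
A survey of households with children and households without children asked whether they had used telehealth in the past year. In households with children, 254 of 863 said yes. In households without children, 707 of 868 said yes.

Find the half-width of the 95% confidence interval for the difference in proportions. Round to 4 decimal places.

Sample proportions: 254/863 = 0.2943, 707/868 = 0.8145.
Each SE is √(p̂(1−p̂)/n): √(0.2943·0.7057/863) = 0.01551 and √(0.8145·0.1855/868) = 0.01319.
SE(p̂₁ − p̂₂) = √(SE₁² + SE₂²) = √(0.0002405601 + 0.0001739761) = 0.02036, since the two samples are independent.
At 95% confidence z* = 1.960; margin = 1.960 × 0.02036 = 0.03991.

0.0399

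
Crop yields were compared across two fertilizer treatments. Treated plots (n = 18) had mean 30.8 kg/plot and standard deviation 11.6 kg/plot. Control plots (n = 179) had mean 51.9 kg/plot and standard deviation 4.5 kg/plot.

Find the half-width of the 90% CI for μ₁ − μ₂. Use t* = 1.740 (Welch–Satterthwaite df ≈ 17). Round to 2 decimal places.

4.79

Standard errors of each mean: 11.6/√18 = 2.7341 and 4.5/√179 = 0.3363.
SE(x̄₁ − x̄₂) = √(2.7341² + 0.3363²) = 2.7547 for independent samples with unequal variances.
With t* = 1.740, the margin is 1.740 × 2.7547 = 4.7932.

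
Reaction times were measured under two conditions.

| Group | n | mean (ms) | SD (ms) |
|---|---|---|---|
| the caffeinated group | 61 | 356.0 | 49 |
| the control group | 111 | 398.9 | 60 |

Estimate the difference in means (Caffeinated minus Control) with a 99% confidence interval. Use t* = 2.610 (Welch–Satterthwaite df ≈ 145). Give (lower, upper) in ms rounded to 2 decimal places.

(-65.01, -20.79)

SE₁ = s₁/√n₁ = 49/√61 = 6.2738; SE₂ = 60/√111 = 5.6949.
Independent samples, unequal variances: SE_diff = √(SE₁² + SE₂²) = √(39.36056644 + 32.43188601) = 8.4730.
t* = 2.610, so margin of error = 2.610 × 8.4730 = 22.1145.
Difference in means = 356.0 − 398.9 = -42.9000.
-42.9000 ± 22.1145 → (-65.01, -20.79).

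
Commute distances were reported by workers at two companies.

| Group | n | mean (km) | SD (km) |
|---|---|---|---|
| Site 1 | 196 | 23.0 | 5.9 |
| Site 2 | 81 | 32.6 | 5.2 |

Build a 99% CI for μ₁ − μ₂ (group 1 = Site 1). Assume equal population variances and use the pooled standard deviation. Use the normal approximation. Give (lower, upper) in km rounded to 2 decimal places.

Pooled variance s_p² = [195·5.9² + 80·5.2²] / (196+81−2) = 32.5496, so s_p = 5.7052.
SE_diff = s_p·√(1/n₁ + 1/n₂) = 5.7052·√(1/196 + 1/81) = 0.7536.
z* = 2.576; margin = 2.576 × 0.7536 = 1.9413.
Difference = 23.0 − 32.6 = -9.6000.
-9.6000 ± 1.9413 → (-11.54, -7.66).

(-11.54, -7.66)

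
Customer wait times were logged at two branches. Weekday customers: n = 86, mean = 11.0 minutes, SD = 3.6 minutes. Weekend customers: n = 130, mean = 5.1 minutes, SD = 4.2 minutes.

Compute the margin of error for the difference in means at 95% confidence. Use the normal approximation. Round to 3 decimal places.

Per-group SEs: s₁/√n₁ = 3.6/√86 = 0.3882, s₂/√n₂ = 4.2/√130 = 0.3684.
Unpooled SE of the difference: √(0.15069924 + 0.13571856) = 0.5352.
Margin of error = z* · SE = 1.960 × 0.5352 = 1.0490.

1.049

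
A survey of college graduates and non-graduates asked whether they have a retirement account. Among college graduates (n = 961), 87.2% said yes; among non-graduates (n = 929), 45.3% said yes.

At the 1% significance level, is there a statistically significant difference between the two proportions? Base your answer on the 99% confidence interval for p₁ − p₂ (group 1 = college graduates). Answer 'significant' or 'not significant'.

significant

The two standard errors are √(0.8720×0.1280/961) = 0.01078 and √(0.4530×0.5470/929) = 0.01633.
Because the samples are independent, SE_diff = √(0.01078² + 0.01633²) = 0.01957.
Using z* = 2.576 for 99%, ME = 2.576 × 0.01957 = 0.05041.
p̂₁ − p̂₂ = 0.4190; interval 0.4190 ± 0.05041 gives (0.36859, 0.46941).
The interval (0.36859, 0.46941) does not contain 0, so the difference is significant.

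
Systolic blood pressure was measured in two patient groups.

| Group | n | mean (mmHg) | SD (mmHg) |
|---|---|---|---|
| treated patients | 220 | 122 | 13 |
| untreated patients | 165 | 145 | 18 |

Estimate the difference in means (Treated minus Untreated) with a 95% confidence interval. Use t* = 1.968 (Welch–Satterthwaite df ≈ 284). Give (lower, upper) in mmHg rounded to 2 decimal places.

Standard errors of each mean: 13/√220 = 0.8765 and 18/√165 = 1.4013.
SE(x̄₁ − x̄₂) = √(0.8765² + 1.4013²) = 1.6528 for independent samples with unequal variances.
With t* = 1.968, the margin is 1.968 × 1.6528 = 3.2527.
x̄₁ − x̄₂ = 122 − 145 = -23.0000; the interval is -23.0000 ± 3.2527 = (-26.25, -19.75).

(-26.25, -19.75)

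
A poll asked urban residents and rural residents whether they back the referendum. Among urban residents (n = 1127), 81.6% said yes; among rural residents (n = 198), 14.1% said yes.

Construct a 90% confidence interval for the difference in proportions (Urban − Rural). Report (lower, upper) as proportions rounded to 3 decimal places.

(0.630, 0.720)

Each SE is √(p̂(1−p̂)/n): √(0.8160·0.1840/1127) = 0.01154 and √(0.1410·0.8590/198) = 0.02473.
SE(p̂₁ − p̂₂) = √(SE₁² + SE₂²) = √(0.0001331716 + 0.0006115729) = 0.02729, since the two samples are independent.
At 90% confidence z* = 1.645; margin = 1.645 × 0.02729 = 0.04489.
The difference is 0.8160 − 0.1410 = 0.6750, so the interval is 0.6750 ± 0.04489 = (0.630, 0.720).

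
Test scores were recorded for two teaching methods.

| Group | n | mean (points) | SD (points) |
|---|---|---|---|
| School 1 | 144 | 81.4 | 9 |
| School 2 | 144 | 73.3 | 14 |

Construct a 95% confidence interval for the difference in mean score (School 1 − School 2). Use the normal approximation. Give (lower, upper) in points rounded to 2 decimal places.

(5.38, 10.82)

Standard errors of each mean: 9/√144 = 0.7500 and 14/√144 = 1.1667.
SE(x̄₁ − x̄₂) = √(0.7500² + 1.1667²) = 1.3870 for independent samples with unequal variances.
With z* = 1.960, the margin is 1.960 × 1.3870 = 2.7185.
x̄₁ − x̄₂ = 81.4 − 73.3 = 8.1000; the interval is 8.1000 ± 2.7185 = (5.38, 10.82).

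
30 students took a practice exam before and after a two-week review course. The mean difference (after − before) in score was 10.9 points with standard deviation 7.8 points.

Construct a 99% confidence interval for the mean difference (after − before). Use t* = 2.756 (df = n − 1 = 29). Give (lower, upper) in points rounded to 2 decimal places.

(6.98, 14.82)

This is a matched-pairs design, so SE = s_d/√n = 7.8/√30 = 1.4241.
Margin = 2.756 × 1.4241 = 3.9248; the interval is 10.9 ± 3.9248 = (6.98, 14.82).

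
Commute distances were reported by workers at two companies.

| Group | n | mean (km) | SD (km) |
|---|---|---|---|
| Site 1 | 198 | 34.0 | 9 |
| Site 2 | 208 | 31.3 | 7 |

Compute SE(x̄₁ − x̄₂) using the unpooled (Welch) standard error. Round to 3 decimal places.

0.803

Standard errors of each mean: 9/√198 = 0.6396 and 7/√208 = 0.4854.
SE(x̄₁ − x̄₂) = √(0.6396² + 0.4854²) = 0.8029 for independent samples with unequal variances.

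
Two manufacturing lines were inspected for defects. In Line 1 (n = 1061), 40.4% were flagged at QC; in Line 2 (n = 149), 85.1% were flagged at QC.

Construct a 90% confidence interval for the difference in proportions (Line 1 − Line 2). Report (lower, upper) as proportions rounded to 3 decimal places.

The two standard errors are √(0.4040×0.5960/1061) = 0.01506 and √(0.8510×0.1490/149) = 0.02917.
Because the samples are independent, SE_diff = √(0.01506² + 0.02917²) = 0.03283.
Using z* = 1.645 for 90%, ME = 1.645 × 0.03283 = 0.05401.
p̂₁ − p̂₂ = -0.4470; interval -0.4470 ± 0.05401 gives (-0.501, -0.393).

(-0.501, -0.393)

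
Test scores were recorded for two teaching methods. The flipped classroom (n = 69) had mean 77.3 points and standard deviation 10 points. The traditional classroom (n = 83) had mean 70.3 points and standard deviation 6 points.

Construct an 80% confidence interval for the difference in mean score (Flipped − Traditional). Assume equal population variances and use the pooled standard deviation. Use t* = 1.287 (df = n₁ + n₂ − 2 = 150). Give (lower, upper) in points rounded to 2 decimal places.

s_p = √[((n₁−1)s₁² + (n₂−1)s₂²)/(n₁+n₂−2)] = √[(68·10² + 82·6²)/150] = 8.0631.
SE = 8.0631·√(1/69 + 1/83) = 1.3136.
With t* = 1.287, margin = 1.287 × 1.3136 = 1.6906.
x̄₁ − x̄₂ = 77.3 − 70.3 = 7.0000; interval 7.0000 ± 1.6906 = (5.31, 8.69).

(5.31, 8.69)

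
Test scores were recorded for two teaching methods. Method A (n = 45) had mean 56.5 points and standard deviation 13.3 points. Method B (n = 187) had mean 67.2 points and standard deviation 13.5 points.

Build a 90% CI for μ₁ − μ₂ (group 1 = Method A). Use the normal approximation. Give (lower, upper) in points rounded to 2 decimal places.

Per-group SEs: s₁/√n₁ = 13.3/√45 = 1.9826, s₂/√n₂ = 13.5/√187 = 0.9872.
Unpooled SE of the difference: √(3.93070276 + 0.97456384) = 2.2148.
Margin of error = z* · SE = 1.645 × 2.2148 = 3.6433.
x̄₁ − x̄₂ = 56.5 − 67.2 = -10.7000.
CI: -10.7000 ± 3.6433 = (-14.34, -7.06).

(-14.34, -7.06)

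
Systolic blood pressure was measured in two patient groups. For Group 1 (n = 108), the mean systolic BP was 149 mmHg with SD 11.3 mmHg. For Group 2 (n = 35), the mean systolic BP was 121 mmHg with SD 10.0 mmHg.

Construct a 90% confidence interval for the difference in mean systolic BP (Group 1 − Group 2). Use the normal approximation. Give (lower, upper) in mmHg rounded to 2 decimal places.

Standard errors of each mean: 11.3/√108 = 1.0873 and 10.0/√35 = 1.6903.
SE(x̄₁ − x̄₂) = √(1.0873² + 1.6903²) = 2.0098 for independent samples with unequal variances.
With z* = 1.645, the margin is 1.645 × 2.0098 = 3.3061.
x̄₁ − x̄₂ = 149 − 121 = 28.0000; the interval is 28.0000 ± 3.3061 = (24.69, 31.31).

(24.69, 31.31)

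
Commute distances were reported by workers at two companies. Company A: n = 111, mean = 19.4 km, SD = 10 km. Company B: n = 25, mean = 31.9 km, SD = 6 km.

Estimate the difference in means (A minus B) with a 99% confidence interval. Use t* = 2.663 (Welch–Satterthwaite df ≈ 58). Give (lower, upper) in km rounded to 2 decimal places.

Per-group SEs: s₁/√n₁ = 10/√111 = 0.9492, s₂/√n₂ = 6/√25 = 1.2000.
Unpooled SE of the difference: √(0.90098064 + 1.44) = 1.5300.
Margin of error = t* · SE = 2.663 × 1.5300 = 4.0744.
x̄₁ − x̄₂ = 19.4 − 31.9 = -12.5000.
CI: -12.5000 ± 4.0744 = (-16.57, -8.43).

(-16.57, -8.43)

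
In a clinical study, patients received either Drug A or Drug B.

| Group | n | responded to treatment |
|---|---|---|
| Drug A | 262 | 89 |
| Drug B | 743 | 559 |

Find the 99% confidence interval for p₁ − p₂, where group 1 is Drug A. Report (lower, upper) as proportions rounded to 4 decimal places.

(-0.4984, -0.3270)

First, p̂₁ = 89/262 = 0.3397; p̂₂ = 559/743 = 0.7524.
The two standard errors are √(0.3397×0.6603/262) = 0.02926 and √(0.7524×0.2476/743) = 0.01583.
Because the samples are independent, SE_diff = √(0.02926² + 0.01583²) = 0.03327.
Using z* = 2.576 for 99%, ME = 2.576 × 0.03327 = 0.08570.
p̂₁ − p̂₂ = -0.4127; interval -0.4127 ± 0.08570 gives (-0.4984, -0.3270).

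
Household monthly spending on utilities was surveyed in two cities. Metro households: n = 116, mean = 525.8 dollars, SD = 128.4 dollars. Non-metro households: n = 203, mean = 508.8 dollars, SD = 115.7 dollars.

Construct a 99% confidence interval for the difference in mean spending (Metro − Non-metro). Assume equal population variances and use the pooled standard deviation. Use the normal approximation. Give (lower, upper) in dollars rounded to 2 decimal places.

s_p = √[((n₁−1)s₁² + (n₂−1)s₂²)/(n₁+n₂−2)] = √[(115·128.4² + 202·115.7²)/317] = 120.4621.
SE = 120.4621·√(1/116 + 1/203) = 14.0207.
With z* = 2.576, margin = 2.576 × 14.0207 = 36.1173.
x̄₁ − x̄₂ = 525.8 − 508.8 = 17.0000; interval 17.0000 ± 36.1173 = (-19.12, 53.12).

(-19.12, 53.12)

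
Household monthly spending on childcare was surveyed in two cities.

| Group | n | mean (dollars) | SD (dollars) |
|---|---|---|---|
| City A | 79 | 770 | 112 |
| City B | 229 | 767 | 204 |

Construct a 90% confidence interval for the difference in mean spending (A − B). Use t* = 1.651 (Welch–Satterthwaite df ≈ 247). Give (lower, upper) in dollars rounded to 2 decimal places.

(-27.47, 33.47)

Standard errors of each mean: 112/√79 = 12.6010 and 204/√229 = 13.4807.
SE(x̄₁ − x̄₂) = √(12.6010² + 13.4807²) = 18.4530 for independent samples with unequal variances.
With t* = 1.651, the margin is 1.651 × 18.4530 = 30.4659.
x̄₁ − x̄₂ = 770 − 767 = 3.0000; the interval is 3.0000 ± 30.4659 = (-27.47, 33.47).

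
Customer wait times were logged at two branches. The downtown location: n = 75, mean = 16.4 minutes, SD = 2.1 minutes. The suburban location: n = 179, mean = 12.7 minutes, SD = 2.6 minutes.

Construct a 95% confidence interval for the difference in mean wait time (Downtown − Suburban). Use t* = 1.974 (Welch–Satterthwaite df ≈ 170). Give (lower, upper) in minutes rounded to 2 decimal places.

(3.09, 4.31)

Per-group SEs: s₁/√n₁ = 2.1/√75 = 0.2425, s₂/√n₂ = 2.6/√179 = 0.1943.
Unpooled SE of the difference: √(0.05880625 + 0.03775249) = 0.3107.
Margin of error = t* · SE = 1.974 × 0.3107 = 0.6133.
x̄₁ − x̄₂ = 16.4 − 12.7 = 3.7000.
CI: 3.7000 ± 0.6133 = (3.09, 4.31).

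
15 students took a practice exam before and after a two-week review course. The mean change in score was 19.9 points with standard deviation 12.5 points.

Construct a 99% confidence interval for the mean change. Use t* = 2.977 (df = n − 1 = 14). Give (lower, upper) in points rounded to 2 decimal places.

Paired design: SE = s_d/√n = 12.5/√15 = 3.2275.
t* = 2.977; margin of error = 2.977 × 3.2275 = 9.6083.
19.9 ± 9.6083 → (10.29, 29.51).

(10.29, 29.51)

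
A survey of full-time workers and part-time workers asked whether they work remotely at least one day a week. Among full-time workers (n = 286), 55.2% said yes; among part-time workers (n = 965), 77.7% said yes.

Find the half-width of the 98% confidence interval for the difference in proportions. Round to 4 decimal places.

0.0752

SE₁ = √(p̂₁(1−p̂₁)/n₁) = √(0.5520·0.4480/286) = 0.02941; SE₂ = √(0.7770·0.2230/965) = 0.01340.
Independent samples: SE of the difference = √(SE₁² + SE₂²) = √(0.0008649481 + 0.00017956) = 0.03232.
z* for 98% confidence is 2.326, so the margin of error is 2.326 × 0.03232 = 0.07518.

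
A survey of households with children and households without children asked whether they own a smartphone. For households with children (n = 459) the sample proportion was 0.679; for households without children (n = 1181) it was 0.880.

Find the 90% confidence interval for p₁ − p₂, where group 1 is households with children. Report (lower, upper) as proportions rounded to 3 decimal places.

(-0.240, -0.162)

The two standard errors are √(0.6790×0.3210/459) = 0.02179 and √(0.8800×0.1200/1181) = 0.00946.
Because the samples are independent, SE_diff = √(0.02179² + 0.00946²) = 0.02375.
Using z* = 1.645 for 90%, ME = 1.645 × 0.02375 = 0.03907.
p̂₁ − p̂₂ = -0.2010; interval -0.2010 ± 0.03907 gives (-0.240, -0.162).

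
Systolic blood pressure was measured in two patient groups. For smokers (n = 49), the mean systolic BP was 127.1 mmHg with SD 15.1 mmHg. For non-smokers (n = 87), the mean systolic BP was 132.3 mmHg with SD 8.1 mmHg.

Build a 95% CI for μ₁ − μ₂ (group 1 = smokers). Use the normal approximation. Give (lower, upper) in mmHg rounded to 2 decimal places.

Standard errors of each mean: 15.1/√49 = 2.1571 and 8.1/√87 = 0.8684.
SE(x̄₁ − x̄₂) = √(2.1571² + 0.8684²) = 2.3253 for independent samples with unequal variances.
With z* = 1.960, the margin is 1.960 × 2.3253 = 4.5576.
x̄₁ − x̄₂ = 127.1 − 132.3 = -5.2000; the interval is -5.2000 ± 4.5576 = (-9.76, -0.64).

(-9.76, -0.64)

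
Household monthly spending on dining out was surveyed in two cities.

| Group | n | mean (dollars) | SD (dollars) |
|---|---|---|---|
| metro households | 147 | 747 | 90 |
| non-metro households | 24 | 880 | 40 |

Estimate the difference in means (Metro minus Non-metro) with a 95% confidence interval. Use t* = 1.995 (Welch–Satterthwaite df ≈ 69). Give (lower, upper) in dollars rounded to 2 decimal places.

SE₁ = s₁/√n₁ = 90/√147 = 7.4231; SE₂ = 40/√24 = 8.1650.
Independent samples, unequal variances: SE_diff = √(SE₁² + SE₂²) = √(55.10241361 + 66.667225) = 11.0349.
t* = 1.995, so margin of error = 1.995 × 11.0349 = 22.0146.
Difference in means = 747 − 880 = -133.0000.
-133.0000 ± 22.0146 → (-155.01, -110.99).

(-155.01, -110.99)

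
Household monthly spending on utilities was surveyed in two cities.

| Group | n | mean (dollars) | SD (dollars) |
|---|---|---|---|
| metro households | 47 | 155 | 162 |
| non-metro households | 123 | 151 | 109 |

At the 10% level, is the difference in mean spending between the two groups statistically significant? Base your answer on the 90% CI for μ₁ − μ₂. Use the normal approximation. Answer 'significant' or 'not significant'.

not significant

Per-group SEs: s₁/√n₁ = 162/√47 = 23.6301, s₂/√n₂ = 109/√123 = 9.8282.
Unpooled SE of the difference: √(558.38162601 + 96.59351524) = 25.5925.
Margin of error = z* · SE = 1.645 × 25.5925 = 42.0997.
x̄₁ − x̄₂ = 155 − 151 = 4.0000.
CI: 4.0000 ± 42.0997 = (-38.0997, 46.0997).
The interval (-38.0997, 46.0997) contains 0, so the difference is not significant.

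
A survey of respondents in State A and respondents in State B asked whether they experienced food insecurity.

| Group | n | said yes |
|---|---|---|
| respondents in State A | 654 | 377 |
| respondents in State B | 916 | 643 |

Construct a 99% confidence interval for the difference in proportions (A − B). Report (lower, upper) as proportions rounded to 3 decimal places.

First, p̂₁ = 377/654 = 0.5765; p̂₂ = 643/916 = 0.7020.
The two standard errors are √(0.5765×0.4235/654) = 0.01932 and √(0.7020×0.2980/916) = 0.01511.
Because the samples are independent, SE_diff = √(0.01932² + 0.01511²) = 0.02453.
Using z* = 2.576 for 99%, ME = 2.576 × 0.02453 = 0.06319.
p̂₁ − p̂₂ = -0.1255; interval -0.1255 ± 0.06319 gives (-0.189, -0.062).

(-0.189, -0.062)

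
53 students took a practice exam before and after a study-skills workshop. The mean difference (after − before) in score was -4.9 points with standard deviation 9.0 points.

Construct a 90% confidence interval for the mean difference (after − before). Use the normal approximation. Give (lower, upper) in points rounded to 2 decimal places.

Paired design: SE = s_d/√n = 9.0/√53 = 1.2362.
z* = 1.645; margin of error = 1.645 × 1.2362 = 2.0335.
-4.9 ± 2.0335 → (-6.93, -2.87).

(-6.93, -2.87)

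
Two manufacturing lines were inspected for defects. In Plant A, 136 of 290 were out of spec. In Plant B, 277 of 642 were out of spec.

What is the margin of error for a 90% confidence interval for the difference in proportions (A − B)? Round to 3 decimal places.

0.058

Sample proportions: 136/290 = 0.4690, 277/642 = 0.4315.
Each SE is √(p̂(1−p̂)/n): √(0.4690·0.5310/290) = 0.02930 and √(0.4315·0.5685/642) = 0.01955.
SE(p̂₁ − p̂₂) = √(SE₁² + SE₂²) = √(0.00085849 + 0.0003822025) = 0.03522, since the two samples are independent.
At 90% confidence z* = 1.645; margin = 1.645 × 0.03522 = 0.05794.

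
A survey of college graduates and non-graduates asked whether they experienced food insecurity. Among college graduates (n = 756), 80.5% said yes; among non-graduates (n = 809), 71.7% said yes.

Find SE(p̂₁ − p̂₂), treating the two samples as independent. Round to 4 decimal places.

The two standard errors are √(0.8050×0.1950/756) = 0.01441 and √(0.7170×0.2830/809) = 0.01584.
Because the samples are independent, SE_diff = √(0.01441² + 0.01584²) = 0.02141.

0.0214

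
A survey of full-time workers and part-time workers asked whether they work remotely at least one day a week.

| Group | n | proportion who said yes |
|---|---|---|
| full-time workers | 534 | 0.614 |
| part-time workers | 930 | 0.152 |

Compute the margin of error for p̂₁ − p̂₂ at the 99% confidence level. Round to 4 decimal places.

0.0622

Each SE is √(p̂(1−p̂)/n): √(0.6140·0.3860/534) = 0.02107 and √(0.1520·0.8480/930) = 0.01177.
SE(p̂₁ − p̂₂) = √(SE₁² + SE₂²) = √(0.0004439449 + 0.0001385329) = 0.02413, since the two samples are independent.
At 99% confidence z* = 2.576; margin = 2.576 × 0.02413 = 0.06216.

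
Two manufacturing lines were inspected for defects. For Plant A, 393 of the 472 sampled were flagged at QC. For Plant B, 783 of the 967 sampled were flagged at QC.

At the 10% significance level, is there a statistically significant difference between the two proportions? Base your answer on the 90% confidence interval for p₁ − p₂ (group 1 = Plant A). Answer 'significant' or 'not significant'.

p̂₁ = 393/472 = 0.8326 and p̂₂ = 783/967 = 0.8097.
SE₁ = √(p̂₁(1−p̂₁)/n₁) = √(0.8326·0.1674/472) = 0.01718; SE₂ = √(0.8097·0.1903/967) = 0.01262.
Independent samples: SE of the difference = √(SE₁² + SE₂²) = √(0.0002951524 + 0.0001592644) = 0.02132.
z* for 90% confidence is 1.645, so the margin of error is 1.645 × 0.02132 = 0.03507.
Point estimate p̂₁ − p̂₂ = 0.8326 − 0.8097 = 0.0229.
0.0229 ± 0.03507 → (-0.01217, 0.05797).
The interval (-0.01217, 0.05797) contains 0, so the difference is not significant.

not significant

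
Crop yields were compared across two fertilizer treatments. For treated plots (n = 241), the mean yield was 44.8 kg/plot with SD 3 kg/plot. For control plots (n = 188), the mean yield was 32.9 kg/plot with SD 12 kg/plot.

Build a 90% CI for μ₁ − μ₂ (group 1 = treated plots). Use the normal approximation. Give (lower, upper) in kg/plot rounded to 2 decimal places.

Standard errors of each mean: 3/√241 = 0.1932 and 12/√188 = 0.8752.
SE(x̄₁ − x̄₂) = √(0.1932² + 0.8752²) = 0.8963 for independent samples with unequal variances.
With z* = 1.645, the margin is 1.645 × 0.8963 = 1.4744.
x̄₁ − x̄₂ = 44.8 − 32.9 = 11.9000; the interval is 11.9000 ± 1.4744 = (10.43, 13.37).

(10.43, 13.37)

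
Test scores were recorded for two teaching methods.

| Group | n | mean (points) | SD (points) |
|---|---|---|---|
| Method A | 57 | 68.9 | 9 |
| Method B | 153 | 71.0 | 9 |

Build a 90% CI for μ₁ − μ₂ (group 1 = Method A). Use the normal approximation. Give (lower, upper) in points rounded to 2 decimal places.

SE₁ = s₁/√n₁ = 9/√57 = 1.1921; SE₂ = 9/√153 = 0.7276.
Independent samples, unequal variances: SE_diff = √(SE₁² + SE₂²) = √(1.42110241 + 0.52940176) = 1.3966.
z* = 1.645, so margin of error = 1.645 × 1.3966 = 2.2974.
Difference in means = 68.9 − 71.0 = -2.1000.
-2.1000 ± 2.2974 → (-4.40, 0.20).

(-4.40, 0.20)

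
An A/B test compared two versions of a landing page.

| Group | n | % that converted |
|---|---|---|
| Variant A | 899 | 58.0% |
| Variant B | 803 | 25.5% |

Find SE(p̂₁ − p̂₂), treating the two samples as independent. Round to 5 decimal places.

The two standard errors are √(0.5800×0.4200/899) = 0.01646 and √(0.2550×0.7450/803) = 0.01538.
Because the samples are independent, SE_diff = √(0.01646² + 0.01538²) = 0.02253.

0.02253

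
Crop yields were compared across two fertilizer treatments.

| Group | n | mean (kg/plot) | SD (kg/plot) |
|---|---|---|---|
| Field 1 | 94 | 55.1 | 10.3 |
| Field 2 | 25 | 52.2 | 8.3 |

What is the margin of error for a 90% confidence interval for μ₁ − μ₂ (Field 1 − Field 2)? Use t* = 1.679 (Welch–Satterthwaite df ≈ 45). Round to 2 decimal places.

Standard errors of each mean: 10.3/√94 = 1.0624 and 8.3/√25 = 1.6600.
SE(x̄₁ − x̄₂) = √(1.0624² + 1.6600²) = 1.9709 for independent samples with unequal variances.
With t* = 1.679, the margin is 1.679 × 1.9709 = 3.3091.

3.31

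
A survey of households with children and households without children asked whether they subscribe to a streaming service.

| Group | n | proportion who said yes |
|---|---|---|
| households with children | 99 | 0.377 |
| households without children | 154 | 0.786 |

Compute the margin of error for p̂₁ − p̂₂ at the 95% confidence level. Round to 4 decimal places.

0.1154

The two standard errors are √(0.3770×0.6230/99) = 0.04871 and √(0.7860×0.2140/154) = 0.03305.
Because the samples are independent, SE_diff = √(0.04871² + 0.03305²) = 0.05886.
Using z* = 1.960 for 95%, ME = 1.960 × 0.05886 = 0.11537.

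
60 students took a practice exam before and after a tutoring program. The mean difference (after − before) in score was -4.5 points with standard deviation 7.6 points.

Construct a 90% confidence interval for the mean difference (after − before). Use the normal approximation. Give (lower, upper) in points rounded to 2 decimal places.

Paired design: SE = s_d/√n = 7.6/√60 = 0.9812.
z* = 1.645; margin of error = 1.645 × 0.9812 = 1.6141.
-4.5 ± 1.6141 → (-6.11, -2.89).

(-6.11, -2.89)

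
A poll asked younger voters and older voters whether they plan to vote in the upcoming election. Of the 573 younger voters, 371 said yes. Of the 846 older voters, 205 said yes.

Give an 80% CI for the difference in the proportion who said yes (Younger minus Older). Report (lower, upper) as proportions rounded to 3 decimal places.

(0.373, 0.437)

First, p̂₁ = 371/573 = 0.6475; p̂₂ = 205/846 = 0.2423.
The two standard errors are √(0.6475×0.3525/573) = 0.01996 and √(0.2423×0.7577/846) = 0.01473.
Because the samples are independent, SE_diff = √(0.01996² + 0.01473²) = 0.02481.
Using z* = 1.282 for 80%, ME = 1.282 × 0.02481 = 0.03181.
p̂₁ − p̂₂ = 0.4052; interval 0.4052 ± 0.03181 gives (0.373, 0.437).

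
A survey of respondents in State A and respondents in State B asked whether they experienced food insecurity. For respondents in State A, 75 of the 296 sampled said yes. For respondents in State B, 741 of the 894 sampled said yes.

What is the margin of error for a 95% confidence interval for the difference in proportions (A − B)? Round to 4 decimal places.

p̂₁ = 75/296 = 0.2534 and p̂₂ = 741/894 = 0.8289.
SE₁ = √(p̂₁(1−p̂₁)/n₁) = √(0.2534·0.7466/296) = 0.02528; SE₂ = √(0.8289·0.1711/894) = 0.01260.
Independent samples: SE of the difference = √(SE₁² + SE₂²) = √(0.0006390784 + 0.00015876) = 0.02825.
z* for 95% confidence is 1.960, so the margin of error is 1.960 × 0.02825 = 0.05537.

0.0554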